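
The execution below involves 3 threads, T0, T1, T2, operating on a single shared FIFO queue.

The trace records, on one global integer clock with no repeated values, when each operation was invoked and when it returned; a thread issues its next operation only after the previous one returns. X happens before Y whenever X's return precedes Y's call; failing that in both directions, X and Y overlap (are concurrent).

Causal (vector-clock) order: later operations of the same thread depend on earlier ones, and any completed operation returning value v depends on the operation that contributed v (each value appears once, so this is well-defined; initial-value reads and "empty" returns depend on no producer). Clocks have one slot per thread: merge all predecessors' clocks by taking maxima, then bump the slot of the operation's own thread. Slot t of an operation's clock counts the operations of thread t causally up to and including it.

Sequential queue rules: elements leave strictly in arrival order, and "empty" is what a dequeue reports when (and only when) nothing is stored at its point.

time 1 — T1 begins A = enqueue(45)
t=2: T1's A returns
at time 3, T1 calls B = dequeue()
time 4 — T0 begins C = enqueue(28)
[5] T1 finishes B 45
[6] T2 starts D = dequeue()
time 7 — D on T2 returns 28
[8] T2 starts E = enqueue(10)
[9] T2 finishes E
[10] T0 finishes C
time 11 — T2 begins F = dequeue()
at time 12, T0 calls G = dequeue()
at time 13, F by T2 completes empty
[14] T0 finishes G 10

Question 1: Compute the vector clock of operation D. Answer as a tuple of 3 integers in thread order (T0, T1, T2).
A, invoked 1, has no incoming edges; only T1's bump applies → (0, 1, 0)
C, invoked 4, has no incoming edges; only T0's bump applies → (1, 0, 0)
merge at B (invoked 3): VC(A)=(0, 1, 0), own-thread bump on T1 → (0, 2, 0)
merge at D (invoked 6): VC(C)=(1, 0, 0), own-thread bump on T2 → (1, 0, 1)
merge at E (invoked 8): VC(D)=(1, 0, 1), own-thread bump on T2 → (1, 0, 2)
merge at F (invoked 11): VC(E)=(1, 0, 2), own-thread bump on T2 → (1, 0, 3)
merge at G (invoked 12): VC(C)=(1, 0, 0), VC(E)=(1, 0, 2), own-thread bump on T0 → (2, 0, 2)
target: VC(D) = (1, 0, 1)

(1, 0, 1)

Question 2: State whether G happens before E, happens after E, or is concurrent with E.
G spans [12,14], E spans [8,9]
resp(E)=9 < inv(G)=12

after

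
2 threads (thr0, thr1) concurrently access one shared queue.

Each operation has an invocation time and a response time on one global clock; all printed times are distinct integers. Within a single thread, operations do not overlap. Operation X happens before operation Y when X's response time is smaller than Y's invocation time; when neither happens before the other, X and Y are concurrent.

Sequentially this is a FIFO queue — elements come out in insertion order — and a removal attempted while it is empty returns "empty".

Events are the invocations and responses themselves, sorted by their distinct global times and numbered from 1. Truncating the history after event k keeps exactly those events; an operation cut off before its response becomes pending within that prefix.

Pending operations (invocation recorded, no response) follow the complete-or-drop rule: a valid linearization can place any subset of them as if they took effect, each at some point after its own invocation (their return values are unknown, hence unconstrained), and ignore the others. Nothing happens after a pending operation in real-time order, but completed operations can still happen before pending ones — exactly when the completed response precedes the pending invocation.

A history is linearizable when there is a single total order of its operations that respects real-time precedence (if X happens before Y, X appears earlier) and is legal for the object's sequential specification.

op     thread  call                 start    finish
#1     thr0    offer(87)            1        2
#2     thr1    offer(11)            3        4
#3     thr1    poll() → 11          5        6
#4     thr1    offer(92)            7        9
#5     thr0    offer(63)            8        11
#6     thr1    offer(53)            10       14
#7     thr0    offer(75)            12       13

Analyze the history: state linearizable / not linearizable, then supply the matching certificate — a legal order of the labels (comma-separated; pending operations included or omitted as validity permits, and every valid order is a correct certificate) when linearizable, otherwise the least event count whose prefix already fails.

not linearizable — minimal violating prefix: 6 events

cut after 5 events: linearizable; cut after 6 events (#3 responds, time 6): not linearizable
the completed operations (3 total) allow one real-time order; the queue replay rejects it
take #1, #2, #3: step 3 already fails, because #3 poll() → 11 cannot occur there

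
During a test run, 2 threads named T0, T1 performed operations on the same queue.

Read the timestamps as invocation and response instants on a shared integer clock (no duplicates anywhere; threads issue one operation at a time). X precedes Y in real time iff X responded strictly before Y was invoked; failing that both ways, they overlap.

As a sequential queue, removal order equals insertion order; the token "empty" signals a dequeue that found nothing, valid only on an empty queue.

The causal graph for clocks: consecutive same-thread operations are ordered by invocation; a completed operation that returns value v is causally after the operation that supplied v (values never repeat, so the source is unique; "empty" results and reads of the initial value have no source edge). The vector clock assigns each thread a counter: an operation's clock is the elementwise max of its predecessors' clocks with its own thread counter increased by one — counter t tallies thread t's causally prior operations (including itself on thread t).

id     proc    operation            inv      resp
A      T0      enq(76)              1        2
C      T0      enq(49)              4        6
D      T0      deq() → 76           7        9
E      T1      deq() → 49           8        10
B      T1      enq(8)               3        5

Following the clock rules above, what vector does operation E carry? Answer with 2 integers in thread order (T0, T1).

invoked at 3, B has no predecessors; its own T1 bump gives (0, 1)
invoked at 1, A has no predecessors; its own T0 bump gives (1, 0)
C (invocation 4): componentwise max over VC(A)=(1, 0), +1 at T0, giving (2, 0)
D (invocation 7): componentwise max over VC(A)=(1, 0), VC(C)=(2, 0), +1 at T0, giving (3, 0)
E (invocation 8): componentwise max over VC(B)=(0, 1), VC(C)=(2, 0), +1 at T1, giving (2, 2)
target: VC(E) = (2, 2)

(2, 2)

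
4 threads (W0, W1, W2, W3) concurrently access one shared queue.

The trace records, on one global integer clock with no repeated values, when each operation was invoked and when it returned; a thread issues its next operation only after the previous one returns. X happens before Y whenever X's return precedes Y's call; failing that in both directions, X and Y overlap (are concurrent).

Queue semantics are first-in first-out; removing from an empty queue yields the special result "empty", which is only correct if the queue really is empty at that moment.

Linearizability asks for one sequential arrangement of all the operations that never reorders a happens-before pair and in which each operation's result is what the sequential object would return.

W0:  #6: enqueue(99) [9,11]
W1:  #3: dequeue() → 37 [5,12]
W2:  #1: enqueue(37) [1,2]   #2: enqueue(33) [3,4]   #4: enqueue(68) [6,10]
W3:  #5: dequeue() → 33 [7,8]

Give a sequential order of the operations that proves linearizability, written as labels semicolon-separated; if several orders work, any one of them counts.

after step 1 (#1 enqueue(37)): queue <37>
after step 2 (#2 enqueue(33)): queue <37,33>
after step 3 (#3 dequeue() → 37): queue <33>
after step 4 (#4 enqueue(68)): queue <33,68>
after step 5 (#5 dequeue() → 33): queue <68>
after step 6 (#6 enqueue(99)): queue <68,99>

#1; #2; #3; #4; #5; #6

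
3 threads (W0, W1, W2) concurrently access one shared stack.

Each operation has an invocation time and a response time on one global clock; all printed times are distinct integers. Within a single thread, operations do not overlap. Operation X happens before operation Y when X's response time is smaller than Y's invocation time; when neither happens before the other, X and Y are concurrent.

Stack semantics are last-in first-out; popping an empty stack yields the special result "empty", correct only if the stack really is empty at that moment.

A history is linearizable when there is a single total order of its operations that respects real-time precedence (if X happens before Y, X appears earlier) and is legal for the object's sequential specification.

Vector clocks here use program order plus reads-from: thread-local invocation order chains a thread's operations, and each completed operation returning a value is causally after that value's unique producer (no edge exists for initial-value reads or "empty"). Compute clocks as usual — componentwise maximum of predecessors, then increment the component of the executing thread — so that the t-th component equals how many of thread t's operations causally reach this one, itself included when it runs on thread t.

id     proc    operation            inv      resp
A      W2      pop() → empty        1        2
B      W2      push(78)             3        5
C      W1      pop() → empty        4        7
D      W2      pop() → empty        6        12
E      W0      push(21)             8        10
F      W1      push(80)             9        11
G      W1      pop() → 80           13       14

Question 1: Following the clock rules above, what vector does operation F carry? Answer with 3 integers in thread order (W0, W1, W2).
(0, 2, 0)

invoked at 1, A has no predecessors; its own W2 bump gives (0, 0, 1)
invoked at 4, C has no predecessors; its own W1 bump gives (0, 1, 0)
invoked at 8, E has no predecessors; its own W0 bump gives (1, 0, 0)
B, invoked 3, takes VC(A)=(0, 0, 1) under max, adds 1 for W2 → (0, 0, 2)
F, invoked 9, takes VC(C)=(0, 1, 0) under max, adds 1 for W1 → (0, 2, 0)
D, invoked 6, takes VC(B)=(0, 0, 2) under max, adds 1 for W2 → (0, 0, 3)
G, invoked 13, takes VC(F)=(0, 2, 0) under max, adds 1 for W1 → (0, 3, 0)
target: VC(F) = (0, 2, 0)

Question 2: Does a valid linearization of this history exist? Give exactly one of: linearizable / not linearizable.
not linearizable

prefix check: 1..11 passes, 1..12 fails once D's time-12 response joins
every one of the 14 real-time-consistent orders over 6 completed stack ops fails the sequential spec
sample order A, B, C, D, E, F stalls at step 3 — C pop() → empty has no legal effect
sample order A, B, C, D, F, E stalls at step 3 — C pop() → empty has no legal effect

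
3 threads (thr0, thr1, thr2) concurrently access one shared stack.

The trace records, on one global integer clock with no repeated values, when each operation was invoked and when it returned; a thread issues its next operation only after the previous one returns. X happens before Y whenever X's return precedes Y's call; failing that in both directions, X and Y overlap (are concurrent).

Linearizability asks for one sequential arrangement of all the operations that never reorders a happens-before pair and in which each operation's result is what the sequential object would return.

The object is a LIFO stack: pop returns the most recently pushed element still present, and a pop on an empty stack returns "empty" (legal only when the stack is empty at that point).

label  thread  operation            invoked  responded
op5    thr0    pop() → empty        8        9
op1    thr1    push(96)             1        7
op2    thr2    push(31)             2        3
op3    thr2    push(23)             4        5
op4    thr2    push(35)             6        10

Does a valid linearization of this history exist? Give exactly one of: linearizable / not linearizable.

events 1..8 are fine; event 9 — the response of op5 at time 9 — makes the prefix non-linearizable
every one of the 3 real-time-consistent orders over 4 completed stack ops fails the sequential spec
include/drop combinations of the 1 pending operation (op4) were all tried; none helps
one such order, op1, op2, op3, op5 (pending dropped), breaks at step 4 where op5 pop() → empty is illegal
one such order, op2, op1, op3, op5 (pending dropped), breaks at step 4 where op5 pop() → empty is illegal

not linearizable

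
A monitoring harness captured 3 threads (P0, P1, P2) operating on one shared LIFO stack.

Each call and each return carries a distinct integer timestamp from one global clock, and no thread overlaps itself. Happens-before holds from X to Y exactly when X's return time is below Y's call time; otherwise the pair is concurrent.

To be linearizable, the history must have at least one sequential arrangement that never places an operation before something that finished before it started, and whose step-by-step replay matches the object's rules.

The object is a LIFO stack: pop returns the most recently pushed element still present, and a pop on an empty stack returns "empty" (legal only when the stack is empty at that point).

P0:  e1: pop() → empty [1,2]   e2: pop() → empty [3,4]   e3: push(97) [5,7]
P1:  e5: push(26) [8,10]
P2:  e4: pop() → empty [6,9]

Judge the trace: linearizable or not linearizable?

linearizable

one valid linearization: e1, e2, e4, e3, e5
step 1: e1 pop() → empty — stack <>
step 2: e2 pop() → empty — stack <>
step 3: e4 pop() → empty — stack <>
step 4: e3 push(97) — stack <97>
step 5: e5 push(26) — stack <97,26>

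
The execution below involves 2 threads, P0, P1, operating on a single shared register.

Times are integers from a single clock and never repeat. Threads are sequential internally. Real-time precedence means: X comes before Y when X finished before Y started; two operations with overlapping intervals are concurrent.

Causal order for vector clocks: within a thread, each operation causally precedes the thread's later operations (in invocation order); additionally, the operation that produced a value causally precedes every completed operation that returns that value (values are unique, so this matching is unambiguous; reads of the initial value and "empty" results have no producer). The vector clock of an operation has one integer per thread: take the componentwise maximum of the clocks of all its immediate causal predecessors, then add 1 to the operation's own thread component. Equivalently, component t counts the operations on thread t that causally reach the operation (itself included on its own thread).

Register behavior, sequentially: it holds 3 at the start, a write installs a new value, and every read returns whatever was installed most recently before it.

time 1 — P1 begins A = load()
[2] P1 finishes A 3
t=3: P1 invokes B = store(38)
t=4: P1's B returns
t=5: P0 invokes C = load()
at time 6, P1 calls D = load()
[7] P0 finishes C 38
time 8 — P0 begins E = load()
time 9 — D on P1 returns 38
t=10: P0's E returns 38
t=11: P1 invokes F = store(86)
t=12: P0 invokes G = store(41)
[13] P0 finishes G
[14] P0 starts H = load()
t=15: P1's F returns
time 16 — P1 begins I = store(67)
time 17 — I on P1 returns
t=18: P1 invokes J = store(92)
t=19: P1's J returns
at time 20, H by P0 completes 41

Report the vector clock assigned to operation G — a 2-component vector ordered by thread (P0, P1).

(3, 2)

A, invoked 1, has no incoming edges; only P1's bump applies → (0, 1)
merge at B (invoked 3): VC(A)=(0, 1), own-thread bump on P1 → (0, 2)
merge at D (invoked 6): VC(B)=(0, 2), own-thread bump on P1 → (0, 3)
merge at C (invoked 5): VC(B)=(0, 2), own-thread bump on P0 → (1, 2)
merge at F (invoked 11): VC(D)=(0, 3), own-thread bump on P1 → (0, 4)
merge at E (invoked 8): VC(B)=(0, 2), VC(C)=(1, 2), own-thread bump on P0 → (2, 2)
merge at I (invoked 16): VC(F)=(0, 4), own-thread bump on P1 → (0, 5)
merge at G (invoked 12): VC(E)=(2, 2), own-thread bump on P0 → (3, 2)
merge at J (invoked 18): VC(I)=(0, 5), own-thread bump on P1 → (0, 6)
merge at H (invoked 14): VC(G)=(3, 2), own-thread bump on P0 → (4, 2)
target: VC(G) = (3, 2)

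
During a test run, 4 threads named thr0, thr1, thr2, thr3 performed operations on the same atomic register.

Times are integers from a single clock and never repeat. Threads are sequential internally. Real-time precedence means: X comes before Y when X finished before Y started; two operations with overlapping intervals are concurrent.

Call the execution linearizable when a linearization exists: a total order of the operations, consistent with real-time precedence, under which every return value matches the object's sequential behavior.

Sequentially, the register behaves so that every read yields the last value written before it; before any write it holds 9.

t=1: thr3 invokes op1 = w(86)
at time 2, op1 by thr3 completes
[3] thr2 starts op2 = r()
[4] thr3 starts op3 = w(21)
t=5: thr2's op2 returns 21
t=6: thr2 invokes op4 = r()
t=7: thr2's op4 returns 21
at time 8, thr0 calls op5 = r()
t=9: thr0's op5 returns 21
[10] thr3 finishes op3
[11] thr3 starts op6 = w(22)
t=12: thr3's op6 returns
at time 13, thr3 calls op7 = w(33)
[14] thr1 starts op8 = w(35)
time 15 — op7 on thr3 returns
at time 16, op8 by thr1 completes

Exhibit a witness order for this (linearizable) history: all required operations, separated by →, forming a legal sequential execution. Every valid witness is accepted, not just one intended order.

op1 → op3 → op2 → op4 → op5 → op6 → op7 → op8

after step 1 (op1 w(86)): value 86
after step 2 (op3 w(21)): value 21
after step 3 (op2 r() → 21): value 21
after step 4 (op4 r() → 21): value 21
after step 5 (op5 r() → 21): value 21
after step 6 (op6 w(22)): value 22
after step 7 (op7 w(33)): value 33
after step 8 (op8 w(35)): value 35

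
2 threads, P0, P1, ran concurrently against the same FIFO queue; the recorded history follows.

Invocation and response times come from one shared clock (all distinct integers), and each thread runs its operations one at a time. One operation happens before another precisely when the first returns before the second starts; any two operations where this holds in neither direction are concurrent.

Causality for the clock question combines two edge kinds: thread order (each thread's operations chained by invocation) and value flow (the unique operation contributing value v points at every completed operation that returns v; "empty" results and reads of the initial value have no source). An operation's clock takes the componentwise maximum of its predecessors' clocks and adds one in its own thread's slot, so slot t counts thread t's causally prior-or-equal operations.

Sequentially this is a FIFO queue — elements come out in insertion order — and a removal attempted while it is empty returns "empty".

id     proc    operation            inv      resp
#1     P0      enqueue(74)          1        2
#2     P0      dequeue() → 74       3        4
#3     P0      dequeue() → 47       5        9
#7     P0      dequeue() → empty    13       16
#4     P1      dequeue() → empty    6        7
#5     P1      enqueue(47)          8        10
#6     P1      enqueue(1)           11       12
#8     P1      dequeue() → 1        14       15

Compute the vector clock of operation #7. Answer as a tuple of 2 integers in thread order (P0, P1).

invoked at 6, #4 has no predecessors; its own P1 bump gives (0, 1)
invoked at 1, #1 has no predecessors; its own P0 bump gives (1, 0)
VC(#5, invoked at 8): max of VC(#4)=(0, 1), then +1 on thread P1 → (0, 2)
VC(#2, invoked at 3): max of VC(#1)=(1, 0), then +1 on thread P0 → (2, 0)
VC(#6, invoked at 11): max of VC(#5)=(0, 2), then +1 on thread P1 → (0, 3)
VC(#8, invoked at 14): max of VC(#6)=(0, 3), then +1 on thread P1 → (0, 4)
VC(#3, invoked at 5): max of VC(#2)=(2, 0), VC(#5)=(0, 2), then +1 on thread P0 → (3, 2)
VC(#7, invoked at 13): max of VC(#3)=(3, 2), then +1 on thread P0 → (4, 2)
target: VC(#7) = (4, 2)

(4, 2)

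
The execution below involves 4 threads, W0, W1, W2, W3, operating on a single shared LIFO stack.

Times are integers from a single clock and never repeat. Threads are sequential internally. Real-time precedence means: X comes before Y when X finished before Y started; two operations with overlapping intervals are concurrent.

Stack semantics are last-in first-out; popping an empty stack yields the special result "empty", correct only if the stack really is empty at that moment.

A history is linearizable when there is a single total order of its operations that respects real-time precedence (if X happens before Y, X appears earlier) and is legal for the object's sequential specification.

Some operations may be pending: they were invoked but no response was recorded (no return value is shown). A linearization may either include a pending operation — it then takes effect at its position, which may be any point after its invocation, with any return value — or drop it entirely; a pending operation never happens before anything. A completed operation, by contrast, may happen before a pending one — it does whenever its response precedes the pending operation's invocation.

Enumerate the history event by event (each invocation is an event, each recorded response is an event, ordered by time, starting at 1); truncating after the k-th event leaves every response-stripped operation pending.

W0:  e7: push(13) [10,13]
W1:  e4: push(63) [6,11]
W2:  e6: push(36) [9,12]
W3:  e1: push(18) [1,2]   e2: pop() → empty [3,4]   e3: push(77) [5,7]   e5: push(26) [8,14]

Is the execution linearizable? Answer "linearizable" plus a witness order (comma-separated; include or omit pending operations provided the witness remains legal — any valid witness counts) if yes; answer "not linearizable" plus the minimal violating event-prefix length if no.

not linearizable — minimal violating prefix: 4 events

events 1..3 are fine; event 4 — the response of e2 at time 4 — makes the prefix non-linearizable
the sole real-time-consistent order of 2 completed operations fails the LIFO stack replay
for example e1, e2 fails at step 2: e2 pop() → empty is not legal there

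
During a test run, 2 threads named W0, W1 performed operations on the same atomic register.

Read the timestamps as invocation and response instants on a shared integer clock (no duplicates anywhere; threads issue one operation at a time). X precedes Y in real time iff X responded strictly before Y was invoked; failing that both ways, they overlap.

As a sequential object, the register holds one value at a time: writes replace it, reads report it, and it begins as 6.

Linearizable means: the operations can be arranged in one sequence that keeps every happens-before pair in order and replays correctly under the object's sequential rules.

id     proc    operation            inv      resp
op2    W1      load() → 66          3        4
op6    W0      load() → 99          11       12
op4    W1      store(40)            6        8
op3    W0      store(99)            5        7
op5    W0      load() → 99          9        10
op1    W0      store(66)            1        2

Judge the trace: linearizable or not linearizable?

linearizable

one valid linearization: op1, op2, op4, op3, op5, op6
1. op1 store(66), leaving value 66
2. op2 load() → 66, leaving value 66
3. op4 store(40), leaving value 40
4. op3 store(99), leaving value 99
5. op5 load() → 99, leaving value 99
6. op6 load() → 99, leaving value 99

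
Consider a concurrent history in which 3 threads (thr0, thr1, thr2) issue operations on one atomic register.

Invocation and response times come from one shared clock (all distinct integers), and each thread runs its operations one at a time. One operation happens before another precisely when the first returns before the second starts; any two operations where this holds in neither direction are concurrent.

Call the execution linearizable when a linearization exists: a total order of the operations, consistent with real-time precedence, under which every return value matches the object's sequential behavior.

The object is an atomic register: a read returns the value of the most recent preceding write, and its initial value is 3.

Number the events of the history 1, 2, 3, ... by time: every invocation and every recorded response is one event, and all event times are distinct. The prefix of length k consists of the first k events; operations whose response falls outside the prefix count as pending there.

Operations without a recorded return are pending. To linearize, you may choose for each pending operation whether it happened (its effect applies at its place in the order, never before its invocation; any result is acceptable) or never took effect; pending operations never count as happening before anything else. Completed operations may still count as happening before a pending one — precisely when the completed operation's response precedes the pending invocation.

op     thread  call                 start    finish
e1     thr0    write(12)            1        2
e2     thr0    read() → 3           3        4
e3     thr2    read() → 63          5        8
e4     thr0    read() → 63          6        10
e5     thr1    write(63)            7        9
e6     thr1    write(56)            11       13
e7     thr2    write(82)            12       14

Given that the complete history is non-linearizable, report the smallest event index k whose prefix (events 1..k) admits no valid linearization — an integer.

4

events 1..3 are still linearizable — one witness is e1:
1. e1 write(12), leaving value 12
once event 4 joins (e2's response, time 4), exhaustive search finds no witness
take e1, e2: step 2 already fails, because e2 read() → 3 cannot occur there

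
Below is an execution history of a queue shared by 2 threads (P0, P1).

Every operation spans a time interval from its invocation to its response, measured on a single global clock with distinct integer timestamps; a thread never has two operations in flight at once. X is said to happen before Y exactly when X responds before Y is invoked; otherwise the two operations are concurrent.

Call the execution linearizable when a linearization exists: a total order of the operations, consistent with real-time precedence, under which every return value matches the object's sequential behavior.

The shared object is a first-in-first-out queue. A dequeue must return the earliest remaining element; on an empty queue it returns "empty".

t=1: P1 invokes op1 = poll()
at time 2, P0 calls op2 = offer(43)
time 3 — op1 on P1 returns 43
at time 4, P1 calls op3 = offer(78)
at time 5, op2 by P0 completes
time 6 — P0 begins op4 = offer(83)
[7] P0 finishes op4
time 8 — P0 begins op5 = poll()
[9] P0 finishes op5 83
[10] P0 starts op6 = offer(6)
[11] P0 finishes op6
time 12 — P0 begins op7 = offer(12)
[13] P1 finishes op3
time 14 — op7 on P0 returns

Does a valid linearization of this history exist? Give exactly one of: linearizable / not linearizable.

linearizable

one valid linearization: op2, op1, op4, op3, op5, op6, op7
after step 1 (op2 offer(43)): queue <43>
after step 2 (op1 poll() → 43): queue <>
after step 3 (op4 offer(83)): queue <83>
after step 4 (op3 offer(78)): queue <83,78>
after step 5 (op5 poll() → 83): queue <78>
after step 6 (op6 offer(6)): queue <78,6>
after step 7 (op7 offer(12)): queue <78,6,12>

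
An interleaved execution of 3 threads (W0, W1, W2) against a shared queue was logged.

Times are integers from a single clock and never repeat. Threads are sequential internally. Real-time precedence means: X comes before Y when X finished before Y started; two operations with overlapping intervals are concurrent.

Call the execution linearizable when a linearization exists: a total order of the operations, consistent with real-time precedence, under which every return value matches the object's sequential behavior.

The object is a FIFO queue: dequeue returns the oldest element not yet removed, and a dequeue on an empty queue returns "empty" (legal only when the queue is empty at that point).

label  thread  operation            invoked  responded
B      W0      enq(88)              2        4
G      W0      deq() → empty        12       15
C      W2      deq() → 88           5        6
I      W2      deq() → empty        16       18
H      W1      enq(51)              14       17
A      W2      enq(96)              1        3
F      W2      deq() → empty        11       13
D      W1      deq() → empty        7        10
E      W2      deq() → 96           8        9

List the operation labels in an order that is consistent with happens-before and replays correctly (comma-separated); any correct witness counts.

B, A, C, E, D, F, G, I, H

1. B enq(88), leaving queue <88>
2. A enq(96), leaving queue <88,96>
3. C deq() → 88, leaving queue <96>
4. E deq() → 96, leaving queue <>
5. D deq() → empty, leaving queue <>
6. F deq() → empty, leaving queue <>
7. G deq() → empty, leaving queue <>
8. I deq() → empty, leaving queue <>
9. H enq(51), leaving queue <51>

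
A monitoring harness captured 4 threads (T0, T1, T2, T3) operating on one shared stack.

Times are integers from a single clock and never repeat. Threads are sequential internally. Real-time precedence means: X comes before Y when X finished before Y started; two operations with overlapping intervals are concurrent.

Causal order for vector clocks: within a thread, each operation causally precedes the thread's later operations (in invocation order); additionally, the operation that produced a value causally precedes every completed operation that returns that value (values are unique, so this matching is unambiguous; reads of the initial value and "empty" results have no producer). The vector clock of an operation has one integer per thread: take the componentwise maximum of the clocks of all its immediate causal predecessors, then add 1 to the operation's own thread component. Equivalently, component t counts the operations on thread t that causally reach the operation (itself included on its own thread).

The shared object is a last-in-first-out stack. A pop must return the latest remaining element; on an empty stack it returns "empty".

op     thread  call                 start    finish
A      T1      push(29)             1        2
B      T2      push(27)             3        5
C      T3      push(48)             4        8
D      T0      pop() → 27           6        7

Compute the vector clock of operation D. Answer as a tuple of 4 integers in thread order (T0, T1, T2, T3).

(1, 0, 1, 0)

VC(C, invoked at 4): no causal predecessors; +1 on T3 → (0, 0, 0, 1)
VC(B, invoked at 3): no causal predecessors; +1 on T2 → (0, 0, 1, 0)
VC(A, invoked at 1): no causal predecessors; +1 on T1 → (0, 1, 0, 0)
D (invocation 6): componentwise max over VC(B)=(0, 0, 1, 0), +1 at T0, giving (1, 0, 1, 0)
target: VC(D) = (1, 0, 1, 0)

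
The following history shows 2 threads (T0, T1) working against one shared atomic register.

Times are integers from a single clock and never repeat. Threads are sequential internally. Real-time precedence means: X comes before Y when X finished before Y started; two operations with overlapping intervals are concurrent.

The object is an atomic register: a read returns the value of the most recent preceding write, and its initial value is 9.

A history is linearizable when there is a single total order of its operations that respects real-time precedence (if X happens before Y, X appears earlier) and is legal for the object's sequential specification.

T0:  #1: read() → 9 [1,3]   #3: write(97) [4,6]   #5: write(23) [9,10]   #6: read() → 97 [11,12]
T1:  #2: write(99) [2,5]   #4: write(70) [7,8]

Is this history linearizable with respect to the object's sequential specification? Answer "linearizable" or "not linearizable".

not linearizable

through event 11 a valid linearization exists; event 12 (#6 responding at time 12) ends that
3 orders of the 6 completed atomic register ops respect real time; none is legal
e.g. #1, #2, #3, #4, #5, #6: illegal at step 6, since #6 read() → 97 cannot apply there
e.g. #1, #3, #2, #4, #5, #6: illegal at step 6, since #6 read() → 97 cannot apply there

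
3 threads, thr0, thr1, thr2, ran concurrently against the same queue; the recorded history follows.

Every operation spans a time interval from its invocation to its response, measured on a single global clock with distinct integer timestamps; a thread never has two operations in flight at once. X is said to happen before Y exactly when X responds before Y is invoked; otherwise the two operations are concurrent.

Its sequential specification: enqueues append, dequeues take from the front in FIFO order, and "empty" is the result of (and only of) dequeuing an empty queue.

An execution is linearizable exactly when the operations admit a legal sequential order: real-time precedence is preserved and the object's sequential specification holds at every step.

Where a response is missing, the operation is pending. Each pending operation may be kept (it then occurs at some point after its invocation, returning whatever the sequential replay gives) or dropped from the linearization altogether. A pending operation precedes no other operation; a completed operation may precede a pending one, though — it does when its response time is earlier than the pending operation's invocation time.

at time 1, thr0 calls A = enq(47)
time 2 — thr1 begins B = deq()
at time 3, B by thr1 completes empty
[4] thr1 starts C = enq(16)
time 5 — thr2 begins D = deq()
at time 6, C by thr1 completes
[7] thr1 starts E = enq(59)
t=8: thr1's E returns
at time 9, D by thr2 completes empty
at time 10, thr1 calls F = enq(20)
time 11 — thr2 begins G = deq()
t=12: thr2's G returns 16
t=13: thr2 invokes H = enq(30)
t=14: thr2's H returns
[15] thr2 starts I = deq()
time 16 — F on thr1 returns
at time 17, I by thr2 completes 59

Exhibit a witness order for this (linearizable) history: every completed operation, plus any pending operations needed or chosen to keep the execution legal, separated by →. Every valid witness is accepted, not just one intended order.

B → D → C → E → A → F → G → H → I

after step 1 (B deq() → empty): queue <>
after step 2 (D deq() → empty): queue <>
after step 3 (C enq(16)): queue <16>
after step 4 (E enq(59)): queue <16,59>
after step 5 (A enq(47) (pending, included)): queue <16,59,47>
after step 6 (F enq(20)): queue <16,59,47,20>
after step 7 (G deq() → 16): queue <59,47,20>
after step 8 (H enq(30)): queue <59,47,20,30>
after step 9 (I deq() → 59): queue <47,20,30>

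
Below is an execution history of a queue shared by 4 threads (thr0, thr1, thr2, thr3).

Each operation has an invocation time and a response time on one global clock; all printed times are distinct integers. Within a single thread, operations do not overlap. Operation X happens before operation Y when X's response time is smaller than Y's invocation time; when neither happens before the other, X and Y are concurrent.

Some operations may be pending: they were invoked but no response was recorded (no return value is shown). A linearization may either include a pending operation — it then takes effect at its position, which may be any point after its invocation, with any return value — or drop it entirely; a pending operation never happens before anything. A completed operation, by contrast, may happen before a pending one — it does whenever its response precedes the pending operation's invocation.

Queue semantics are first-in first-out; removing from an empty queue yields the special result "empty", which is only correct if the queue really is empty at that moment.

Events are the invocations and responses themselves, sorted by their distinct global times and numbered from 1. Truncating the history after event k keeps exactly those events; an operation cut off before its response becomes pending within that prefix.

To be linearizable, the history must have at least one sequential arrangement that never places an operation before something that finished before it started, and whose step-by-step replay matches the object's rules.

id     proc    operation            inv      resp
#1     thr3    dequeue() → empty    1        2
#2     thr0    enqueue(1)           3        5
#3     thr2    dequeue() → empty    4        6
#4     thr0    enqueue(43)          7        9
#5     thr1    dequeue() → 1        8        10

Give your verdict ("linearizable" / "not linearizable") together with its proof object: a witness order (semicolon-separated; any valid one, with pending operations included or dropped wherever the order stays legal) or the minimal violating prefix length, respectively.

linearizable — witness: #1; #3; #2; #4; #5

1. #1 dequeue() → empty, leaving queue <>
2. #3 dequeue() → empty, leaving queue <>
3. #2 enqueue(1), leaving queue <1>
4. #4 enqueue(43), leaving queue <1,43>
5. #5 dequeue() → 1, leaving queue <43>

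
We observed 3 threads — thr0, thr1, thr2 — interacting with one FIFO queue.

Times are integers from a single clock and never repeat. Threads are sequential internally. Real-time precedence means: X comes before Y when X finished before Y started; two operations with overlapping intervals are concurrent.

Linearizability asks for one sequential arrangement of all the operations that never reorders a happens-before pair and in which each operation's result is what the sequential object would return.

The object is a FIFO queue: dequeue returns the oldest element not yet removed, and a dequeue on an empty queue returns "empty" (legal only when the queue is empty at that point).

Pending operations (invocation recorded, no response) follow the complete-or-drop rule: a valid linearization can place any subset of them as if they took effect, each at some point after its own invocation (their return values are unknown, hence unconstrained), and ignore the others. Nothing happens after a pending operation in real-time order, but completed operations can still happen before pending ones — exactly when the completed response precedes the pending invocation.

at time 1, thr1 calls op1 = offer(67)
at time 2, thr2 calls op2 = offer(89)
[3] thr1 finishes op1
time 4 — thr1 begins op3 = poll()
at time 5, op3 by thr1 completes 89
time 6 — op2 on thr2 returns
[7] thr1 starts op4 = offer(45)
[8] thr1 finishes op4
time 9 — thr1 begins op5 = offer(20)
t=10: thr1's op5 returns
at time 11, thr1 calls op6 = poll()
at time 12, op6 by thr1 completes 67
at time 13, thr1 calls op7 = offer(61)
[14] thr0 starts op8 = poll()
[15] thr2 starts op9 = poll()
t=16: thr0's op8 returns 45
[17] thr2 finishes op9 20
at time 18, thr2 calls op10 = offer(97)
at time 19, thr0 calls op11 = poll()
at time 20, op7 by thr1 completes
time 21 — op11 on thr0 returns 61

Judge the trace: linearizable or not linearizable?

a witness: op2, op1, op3, op4, op5, op6, op7, op8, op9, op10, op11
after step 1 (op2 offer(89)): queue <89>
after step 2 (op1 offer(67)): queue <89,67>
after step 3 (op3 poll() → 89): queue <67>
after step 4 (op4 offer(45)): queue <67,45>
after step 5 (op5 offer(20)): queue <67,45,20>
after step 6 (op6 poll() → 67): queue <45,20>
after step 7 (op7 offer(61)): queue <45,20,61>
after step 8 (op8 poll() → 45): queue <20,61>
after step 9 (op9 poll() → 20): queue <61>
after step 10 (op10 offer(97) (pending, included)): queue <61,97>
after step 11 (op11 poll() → 61): queue <97>

linearizable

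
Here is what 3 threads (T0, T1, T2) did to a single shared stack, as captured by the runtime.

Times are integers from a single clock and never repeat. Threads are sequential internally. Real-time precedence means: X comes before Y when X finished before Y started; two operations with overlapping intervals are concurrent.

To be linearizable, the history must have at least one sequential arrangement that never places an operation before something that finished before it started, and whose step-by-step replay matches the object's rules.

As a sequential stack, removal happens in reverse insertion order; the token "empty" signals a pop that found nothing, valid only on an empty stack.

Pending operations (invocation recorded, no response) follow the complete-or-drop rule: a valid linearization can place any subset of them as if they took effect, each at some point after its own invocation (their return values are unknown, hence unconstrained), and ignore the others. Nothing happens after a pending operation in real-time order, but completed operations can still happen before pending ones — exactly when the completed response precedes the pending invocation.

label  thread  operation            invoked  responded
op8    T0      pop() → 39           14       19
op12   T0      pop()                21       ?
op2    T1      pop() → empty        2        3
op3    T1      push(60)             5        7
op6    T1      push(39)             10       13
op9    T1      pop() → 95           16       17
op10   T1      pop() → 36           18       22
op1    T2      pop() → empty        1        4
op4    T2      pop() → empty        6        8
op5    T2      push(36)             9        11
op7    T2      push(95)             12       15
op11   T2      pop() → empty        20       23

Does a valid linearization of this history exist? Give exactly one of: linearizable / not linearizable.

witness order: op1, op2, op4, op3, op5, op6, op7, op9, op8, op10, op12, op11
step 1: op1 pop() → empty — stack <>
step 2: op2 pop() → empty — stack <>
step 3: op4 pop() → empty — stack <>
step 4: op3 push(60) — stack <60>
step 5: op5 push(36) — stack <60,36>
step 6: op6 push(39) — stack <60,36,39>
step 7: op7 push(95) — stack <60,36,39,95>
step 8: op9 pop() → 95 — stack <60,36,39>
step 9: op8 pop() → 39 — stack <60,36>
step 10: op10 pop() → 36 — stack <60>
step 11: op12 pop() (pending, included) — stack <>
step 12: op11 pop() → empty — stack <>

linearizable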